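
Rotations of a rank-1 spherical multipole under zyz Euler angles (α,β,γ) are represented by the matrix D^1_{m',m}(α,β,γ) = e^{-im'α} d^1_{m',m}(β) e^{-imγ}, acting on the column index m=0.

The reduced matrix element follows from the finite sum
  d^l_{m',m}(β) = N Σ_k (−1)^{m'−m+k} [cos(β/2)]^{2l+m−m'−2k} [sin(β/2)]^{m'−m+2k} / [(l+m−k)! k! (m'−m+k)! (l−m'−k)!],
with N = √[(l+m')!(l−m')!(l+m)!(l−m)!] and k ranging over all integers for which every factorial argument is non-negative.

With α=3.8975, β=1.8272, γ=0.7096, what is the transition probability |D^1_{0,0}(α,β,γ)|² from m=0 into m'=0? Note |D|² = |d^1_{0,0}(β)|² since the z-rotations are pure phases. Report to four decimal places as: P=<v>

D^1_{0,0}(3.8975,1.8272,0.7096) = e^{-i·0·3.8975}·d^1_{0,0}(1.8272)·e^{-i·0·0.7096}. Compute d first:
c=cos(1.827200/2)=0.610900, s=sin(1.827200/2)=0.791708; N=√[1·1·1·1]=1.000000
The bounds max(0,m−m')=0 and min(l+m,l−m')=1 give 2 terms
  k=0: (−1)^0·1.0000/(1)·0.6109^2·0.7917^0 = +0.373198
  k=1: (−1)^1·1.0000/(1)·0.6109^0·0.7917^2 = -0.626802
d^1_{0,0}(1.8272) = +0.373198 -0.626802 = -0.253603
|D^1_{0,0}|² = |d^1_{0,0}(β)|² = (-0.253603)² = 0.064315 (the z-rotation phases have unit modulus)

P=0.0643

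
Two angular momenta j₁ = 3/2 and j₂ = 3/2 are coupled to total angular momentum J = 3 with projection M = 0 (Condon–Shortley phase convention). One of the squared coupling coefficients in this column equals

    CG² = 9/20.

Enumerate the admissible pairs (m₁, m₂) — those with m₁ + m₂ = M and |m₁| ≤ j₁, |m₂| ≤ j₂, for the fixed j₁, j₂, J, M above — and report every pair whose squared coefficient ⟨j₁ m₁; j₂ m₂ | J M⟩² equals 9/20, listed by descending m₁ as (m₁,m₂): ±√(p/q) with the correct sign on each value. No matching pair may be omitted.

Admissible pairs with m₁+m₂ = M = 0: (-3/2,3/2), (-1/2,1/2), (1/2,-1/2), (3/2,-3/2)
  (m₁,m₂)=(3/2,-3/2): CG² = 1/20, CG = +√(1/20)
  (m₁,m₂)=(1/2,-1/2): CG² = 9/20, CG = +√(9/20)   ← matches the target
  (m₁,m₂)=(-1/2,1/2): CG² = 9/20, CG = +√(9/20)   ← matches the target
  (m₁,m₂)=(-3/2,3/2): CG² = 1/20, CG = +√(1/20)
Pairs with CG² = 9/20: (1/2,-1/2): +√(9/20); (-1/2,1/2): +√(9/20)

(1/2,-1/2): +√(9/20); (-1/2,1/2): +√(9/20)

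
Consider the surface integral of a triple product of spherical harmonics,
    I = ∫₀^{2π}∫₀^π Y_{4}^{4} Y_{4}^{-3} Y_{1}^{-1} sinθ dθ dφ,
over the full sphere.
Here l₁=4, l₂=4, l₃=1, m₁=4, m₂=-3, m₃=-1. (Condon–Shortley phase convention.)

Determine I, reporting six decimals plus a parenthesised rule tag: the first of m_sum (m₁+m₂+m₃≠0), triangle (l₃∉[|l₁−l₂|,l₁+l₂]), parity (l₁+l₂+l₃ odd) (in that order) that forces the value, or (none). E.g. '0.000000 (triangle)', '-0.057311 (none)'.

0.000000 (parity)

Σlᵢ=9 odd — θ-integrand is odd under cosθ→−cosθ; I=0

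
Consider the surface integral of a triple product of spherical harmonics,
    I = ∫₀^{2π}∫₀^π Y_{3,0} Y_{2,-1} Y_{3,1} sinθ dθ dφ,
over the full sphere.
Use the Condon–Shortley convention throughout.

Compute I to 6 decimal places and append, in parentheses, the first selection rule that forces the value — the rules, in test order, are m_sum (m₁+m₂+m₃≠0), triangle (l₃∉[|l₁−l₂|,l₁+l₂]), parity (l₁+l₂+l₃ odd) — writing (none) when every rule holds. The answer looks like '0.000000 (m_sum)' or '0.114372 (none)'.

Rules hold: Σm=0, L=8 even, 1≤3≤5.
N = 7·5·7 = 245
Δ = 2!·4!·2!/9! = 1/3780
Racah Σ t=0..2: t=0:+1/24 t=1:−1/4 t=2:+1/24 = -1/6
⇒ 3j(3 2 3; 0 0 0)² = 4/105, sgn +1
Racah Σ t=0..1: t=0:+1/12 t=1:−1/8 = -1/24
⇒ 3j(3 2 3; 0 -1 1)² = 1/210, sgn -1
4πI² = N·(3j₀)²·(3jₘ)² = 2/45
I = -1·√(0.0444444/4π) = -0.05947080
No selection rule forces the value: the integral is nonzero (none).

-0.059471 (none)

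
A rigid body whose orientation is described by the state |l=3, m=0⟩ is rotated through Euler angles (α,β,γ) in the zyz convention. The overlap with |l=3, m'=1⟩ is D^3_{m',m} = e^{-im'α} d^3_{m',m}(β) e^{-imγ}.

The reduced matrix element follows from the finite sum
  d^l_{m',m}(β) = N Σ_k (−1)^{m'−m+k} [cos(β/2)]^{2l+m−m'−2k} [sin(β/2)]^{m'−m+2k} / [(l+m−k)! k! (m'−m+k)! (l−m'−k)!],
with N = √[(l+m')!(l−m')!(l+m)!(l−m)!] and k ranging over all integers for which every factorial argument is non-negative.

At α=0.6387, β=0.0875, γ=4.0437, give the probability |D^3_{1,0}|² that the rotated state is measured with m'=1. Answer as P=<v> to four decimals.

P=0.0225

Split into d^3_{1,0}(β=0.0875) × two z-phases.
With c≡cos(β/2)=0.999043 and s≡sin(β/2)=0.043736, N=[24·2·6·6]^{1/2}=41.569219
k∈{0,1,2} keeps every argument non-negative
  k=0: (−1)^1·41.5692/(12)·0.9990^5·0.0437^1 = -0.150783
  k=1: (−1)^2·41.5692/(4)·0.9990^3·0.0437^3 = +0.000867
  k=2: (−1)^3·41.5692/(12)·0.9990^1·0.0437^5 = -0.000001
d^3_{1,0}(0.0875) = -0.150783 +0.000867 -0.000001 = -0.149916
|D^3_{1,0}|² = |d^3_{1,0}(β)|² = (-0.149916)² = 0.022475 (the z-rotation phases have unit modulus)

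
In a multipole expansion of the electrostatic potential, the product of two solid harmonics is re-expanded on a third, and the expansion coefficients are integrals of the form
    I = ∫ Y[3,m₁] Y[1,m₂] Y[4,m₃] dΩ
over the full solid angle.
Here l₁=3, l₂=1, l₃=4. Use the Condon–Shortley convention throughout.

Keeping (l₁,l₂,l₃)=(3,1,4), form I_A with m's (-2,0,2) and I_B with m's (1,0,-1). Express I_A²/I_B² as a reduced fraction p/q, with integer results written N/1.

Shared (l₁,l₂,l₃)=(3,1,4): N and (l;000)² cancel in I_A²/I_B².
A: Δ = 0!·6!·2!/9! = 1/252; Racah Σ t=0..0: t=0:+1/120 = 1/120; ⇒ 3j(3 1 4; -2 0 2)² = 1/21, sgn +1
B: Δ = 0!·6!·2!/9! = 1/252; Racah Σ t=0..0: t=0:+1/48 = 1/48; ⇒ 3j(3 1 4; 1 0 -1)² = 5/84, sgn -1
I_A²/I_B² = (1/21)/(5/84) = 4/5

4/5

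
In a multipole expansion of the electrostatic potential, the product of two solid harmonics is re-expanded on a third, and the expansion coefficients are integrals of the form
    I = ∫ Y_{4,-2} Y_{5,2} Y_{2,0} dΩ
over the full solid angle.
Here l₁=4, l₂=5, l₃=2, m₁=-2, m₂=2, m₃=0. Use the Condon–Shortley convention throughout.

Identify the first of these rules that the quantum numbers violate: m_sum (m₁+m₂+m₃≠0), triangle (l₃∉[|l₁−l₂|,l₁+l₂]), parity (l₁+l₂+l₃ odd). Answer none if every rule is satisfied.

parity

azimuthal sum: -2 + 2 + 0 = 0  ✓
1 ≤ 2 ≤ 9 (triangle on l)  ✓
L = 4 + 5 + 2 = 11 (odd)  ✗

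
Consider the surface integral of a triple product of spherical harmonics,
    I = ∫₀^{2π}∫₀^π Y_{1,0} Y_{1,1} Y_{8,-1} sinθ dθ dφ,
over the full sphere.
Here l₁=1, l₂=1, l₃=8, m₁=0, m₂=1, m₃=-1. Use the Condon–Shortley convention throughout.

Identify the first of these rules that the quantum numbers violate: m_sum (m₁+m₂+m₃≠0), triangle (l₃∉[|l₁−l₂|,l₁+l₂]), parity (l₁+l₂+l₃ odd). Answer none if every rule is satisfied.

azimuthal sum: 0 + 1 − 1 = 0  ✓
l₃ must lie in [0,2]; have l₃=8  ✗
L = 1 + 1 + 8 = 10 (even)

triangle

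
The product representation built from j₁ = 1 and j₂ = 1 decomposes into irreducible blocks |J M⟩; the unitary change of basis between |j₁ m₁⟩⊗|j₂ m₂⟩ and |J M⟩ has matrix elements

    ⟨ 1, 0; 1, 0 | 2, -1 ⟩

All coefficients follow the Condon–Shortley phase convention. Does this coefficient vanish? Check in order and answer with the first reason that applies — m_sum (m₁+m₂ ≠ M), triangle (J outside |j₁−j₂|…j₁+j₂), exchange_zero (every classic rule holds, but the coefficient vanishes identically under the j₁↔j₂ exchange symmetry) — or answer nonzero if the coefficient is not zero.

m-sum: m₁+m₂ = 0+0 = 0, M = -1  ✗ ⇒ coefficient is 0

m_sum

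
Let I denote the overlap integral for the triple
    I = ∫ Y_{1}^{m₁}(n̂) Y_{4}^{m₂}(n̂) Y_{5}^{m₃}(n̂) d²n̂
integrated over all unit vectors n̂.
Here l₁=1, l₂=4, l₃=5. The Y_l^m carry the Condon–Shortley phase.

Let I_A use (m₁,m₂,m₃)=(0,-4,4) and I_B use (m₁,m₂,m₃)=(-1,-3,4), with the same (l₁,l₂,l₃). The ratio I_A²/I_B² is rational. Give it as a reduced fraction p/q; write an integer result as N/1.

1/4

Same 1,4,5: normalisation and zero-m 3j drop out of the ratio.
A: Δ: 0! 2! 8! / 11! → 1/495; sum: t=0:+1/40320 = 1/40320; 3j²(1 4 5; 0 -4 4) = Δ·Π!·Σ² = 1/55  (sign -1)
B: Δ: 0! 2! 8! / 11! → 1/495; sum: t=0:+1/10080 = 1/10080; 3j²(1 4 5; -1 -3 4) = Δ·Π!·Σ² = 4/55  (sign -1)
I_A²/I_B² = (1/55)/(4/55) = 1/4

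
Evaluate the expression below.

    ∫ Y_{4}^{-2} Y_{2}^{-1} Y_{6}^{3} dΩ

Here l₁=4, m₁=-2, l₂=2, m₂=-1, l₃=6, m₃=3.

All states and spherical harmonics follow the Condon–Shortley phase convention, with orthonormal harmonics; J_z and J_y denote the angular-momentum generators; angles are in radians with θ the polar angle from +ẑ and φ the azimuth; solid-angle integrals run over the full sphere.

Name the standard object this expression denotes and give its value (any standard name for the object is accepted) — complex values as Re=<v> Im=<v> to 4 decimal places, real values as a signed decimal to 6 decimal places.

Gaunt coefficient, -0.252474

This is a Gaunt coefficient — the integral of a triple product of spherical harmonics over the sphere.
Checks pass: Σm=0; 12 even; l₃=6∈[2,6].
(2·4+1)(2·2+1)(2·6+1) = 585
Δ: 0! 8! 4! / 13! → 1/6435
sum: t=0:+1/2304 = 1/2304
3j²(4 2 6; 0 0 0) = Δ·Π!·Σ² = 5/143  (sign +1)
sum: t=0:+1/8640 = 1/8640
3j²(4 2 6; -2 -1 3) = Δ·Π!·Σ² = 28/715  (sign -1)
combine: 4πI² = 585·5/143·28/715 = 1260/1573
take √, sign -1: I = -0.25247360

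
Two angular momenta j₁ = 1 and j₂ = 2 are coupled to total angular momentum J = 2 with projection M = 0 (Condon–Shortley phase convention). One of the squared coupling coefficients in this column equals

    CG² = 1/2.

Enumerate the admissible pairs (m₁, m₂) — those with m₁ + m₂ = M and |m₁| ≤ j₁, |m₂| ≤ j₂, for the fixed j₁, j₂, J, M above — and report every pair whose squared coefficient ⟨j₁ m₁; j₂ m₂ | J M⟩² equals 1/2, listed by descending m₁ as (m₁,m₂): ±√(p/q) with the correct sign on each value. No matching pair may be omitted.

Admissible pairs with m₁+m₂ = M = 0: (-1,1), (0,0), (1,-1)
  (m₁,m₂)=(1,-1): CG² = 1/2, CG = +√(1/2)   ← matches the target
  (m₁,m₂)=(0,0): CG² = 0/1, CG = 0
  (m₁,m₂)=(-1,1): CG² = 1/2, CG = −√(1/2)   ← matches the target
Pairs with CG² = 1/2: (1,-1): +√(1/2); (-1,1): −√(1/2)

(1,-1): +√(1/2); (-1,1): −√(1/2)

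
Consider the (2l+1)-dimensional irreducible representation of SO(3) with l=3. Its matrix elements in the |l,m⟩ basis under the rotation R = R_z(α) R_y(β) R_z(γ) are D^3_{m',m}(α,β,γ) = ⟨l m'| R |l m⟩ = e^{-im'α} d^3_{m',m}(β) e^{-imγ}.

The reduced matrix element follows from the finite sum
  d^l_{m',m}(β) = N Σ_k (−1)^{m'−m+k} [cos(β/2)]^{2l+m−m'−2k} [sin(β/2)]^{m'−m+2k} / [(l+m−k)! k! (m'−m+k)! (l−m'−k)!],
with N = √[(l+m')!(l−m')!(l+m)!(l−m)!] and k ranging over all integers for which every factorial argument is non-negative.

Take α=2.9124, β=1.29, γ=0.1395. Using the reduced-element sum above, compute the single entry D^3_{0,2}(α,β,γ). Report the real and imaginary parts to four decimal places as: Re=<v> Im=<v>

Split into d^3_{0,2}(β=1.2900) × two z-phases.
With c≡cos(β/2)=0.799100 and s≡sin(β/2)=0.601198, N=[6·6·120·1]^{1/2}=65.726707
k∈{2,3} keeps every argument non-negative
  k=2: (−1)^0·65.7267/(12)·0.7991^4·0.6012^2 = +0.807236
  k=3: (−1)^1·65.7267/(12)·0.7991^2·0.6012^4 = -0.456914
d^3_{0,2}(1.2900) = +0.807236 -0.456914 = +0.350322
Phases: e^{-i·(0)·2.9124}=+1.000000+0.000000i, e^{-i·(2)·0.1395}=+0.961331-0.275394i ⇒ D=+0.336776-0.096477i

Re=0.3368 Im=-0.0965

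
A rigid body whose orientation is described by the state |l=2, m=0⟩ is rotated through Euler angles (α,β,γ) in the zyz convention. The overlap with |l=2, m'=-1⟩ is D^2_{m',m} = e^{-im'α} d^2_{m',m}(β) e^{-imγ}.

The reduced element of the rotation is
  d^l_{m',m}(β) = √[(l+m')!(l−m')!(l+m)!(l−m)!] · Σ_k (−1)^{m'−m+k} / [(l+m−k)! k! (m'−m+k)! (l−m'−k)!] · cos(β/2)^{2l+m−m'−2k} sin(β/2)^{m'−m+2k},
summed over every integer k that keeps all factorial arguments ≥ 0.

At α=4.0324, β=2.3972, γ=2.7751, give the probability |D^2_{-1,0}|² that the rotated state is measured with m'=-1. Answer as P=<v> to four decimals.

P=0.3725

D^2_{-1,0}(4.0324,2.3972,2.7751) = e^{-i·-1·4.0324}·d^2_{-1,0}(2.3972)·e^{-i·0·2.7751}. Compute d first:
c=cos(2.397200/2)=0.363662, s=sin(2.397200/2)=0.931531; N=√[1·6·2·2]=4.898979
k: max(0,(0)−(-1))=1 … min(2+(0),2−(-1))=2
  k=1: (−1)^0·4.8990/(2)·0.3637^3·0.9315^1 = +0.109741
  k=2: (−1)^1·4.8990/(2)·0.3637^1·0.9315^3 = -0.720055
d^2_{-1,0}(2.3972) = +0.109741 -0.720055 = -0.610314
|D^2_{-1,0}|² = |d^2_{-1,0}(β)|² = (-0.610314)² = 0.372483 (the z-rotation phases have unit modulus)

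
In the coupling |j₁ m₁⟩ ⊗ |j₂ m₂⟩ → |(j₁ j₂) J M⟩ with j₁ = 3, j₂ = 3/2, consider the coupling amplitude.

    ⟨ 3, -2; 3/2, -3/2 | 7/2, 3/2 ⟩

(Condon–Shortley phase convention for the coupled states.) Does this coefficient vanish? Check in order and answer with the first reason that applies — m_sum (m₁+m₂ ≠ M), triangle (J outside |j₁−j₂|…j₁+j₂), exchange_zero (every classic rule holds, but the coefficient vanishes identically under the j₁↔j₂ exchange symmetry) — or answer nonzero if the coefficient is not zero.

m_sum

m-sum: m₁+m₂ = -2+(-3/2) = -7/2, M = 3/2  ✗ ⇒ coefficient is 0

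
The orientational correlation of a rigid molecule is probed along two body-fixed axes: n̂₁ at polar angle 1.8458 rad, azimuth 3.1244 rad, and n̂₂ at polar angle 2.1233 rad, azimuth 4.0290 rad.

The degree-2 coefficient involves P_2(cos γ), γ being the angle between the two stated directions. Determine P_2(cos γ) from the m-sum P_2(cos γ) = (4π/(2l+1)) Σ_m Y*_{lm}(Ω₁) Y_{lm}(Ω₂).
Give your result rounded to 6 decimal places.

0.131409

Term-by-term m-sum for l=2 (normalisation 4π/5 = 2.513274):
  m=-2: Y*=+0.357579-0.012300i  Y=-0.056705-0.274076i  product -0.023648-0.097306i
  m=-1: Y*=+0.201873-0.003471i  Y=+0.217919-0.267622i  product +0.043063-0.054782i
  m=+0: Y*=-0.245621-0.000000i  Y=-0.054781+0.000000i  product +0.013455+0.000000i
  m=+1: Y*=-0.201873-0.003471i  Y=-0.217919-0.267622i  product +0.043063+0.054782i
  m=+2: Y*=+0.357579+0.012300i  Y=-0.056705+0.274076i  product -0.023648+0.097306i
Total Σ_m = +0.052286+0.000000i. Multiply by 2.513274: +0.131409+0.000000i. P_2(cos γ) = 0.131409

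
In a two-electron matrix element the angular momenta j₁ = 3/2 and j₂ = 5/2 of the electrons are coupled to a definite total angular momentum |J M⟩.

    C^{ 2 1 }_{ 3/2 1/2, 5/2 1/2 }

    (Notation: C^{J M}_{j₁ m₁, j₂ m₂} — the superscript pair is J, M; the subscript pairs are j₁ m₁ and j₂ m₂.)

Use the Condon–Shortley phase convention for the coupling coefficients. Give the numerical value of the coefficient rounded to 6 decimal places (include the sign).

-0.545545

j₁+j₂−J=2  J+j₁−j₂=1  J−j₁+j₂=3  j₁+j₂+J+1=7
(j₁±m₁, j₂±m₂, J±M) = (2,1,3,2,3,1)
P² = 12/7
sum k=0..1:
  [0] +1/12 = 1/12
  [1] −1/2 = -1/2
S = -5/12
C² = P²·S² = 25/84 ; C = -0.545545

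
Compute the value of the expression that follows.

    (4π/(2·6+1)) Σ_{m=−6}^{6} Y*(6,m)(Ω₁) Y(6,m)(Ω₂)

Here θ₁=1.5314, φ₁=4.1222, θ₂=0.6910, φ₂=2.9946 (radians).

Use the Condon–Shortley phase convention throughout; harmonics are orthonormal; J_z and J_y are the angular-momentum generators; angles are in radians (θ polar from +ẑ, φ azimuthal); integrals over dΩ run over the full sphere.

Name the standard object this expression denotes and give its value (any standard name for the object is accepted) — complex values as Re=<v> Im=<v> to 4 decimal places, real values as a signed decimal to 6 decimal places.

This sum is the spherical-harmonic addition theorem: it equals the Legendre polynomial P_l(cos γ) of the angle γ between the two directions.
Expand P_6 via completeness: Σ_{m} conj(Y_{6,m}) at Ω₁ times Y_{6,m} at Ω₂ —
  m=-6: (+0.442968-0.187044i) × (+0.020575+0.024988i) = +0.013788+0.007220i  (running Σ = +0.013788+0.007220i)
  m=-5: (-0.012441+0.064466i) × (-0.100581-0.090914i) = +0.007112-0.005353i  (running Σ = +0.020900+0.001867i)
  m=-4: (+0.248334+0.246079i) × (+0.270931+0.180608i) = +0.022838+0.111521i  (running Σ = +0.043737+0.113389i)
  m=-3: (-0.074833+0.015152i) × (-0.415051-0.195894i) = +0.034028+0.008371i  (running Σ = +0.077765+0.121759i)
  m=-2: (-0.120313+0.292346i) × (+0.246656+0.074677i) = -0.051508+0.063124i  (running Σ = +0.026258+0.184884i)
  m=-1: (-0.044696-0.066728i) × (+0.235751+0.034905i) = -0.008208-0.017291i  (running Σ = +0.018049+0.167592i)
  m=0: (-0.307540-0.000000i) × (-0.340433+0.000000i) = +0.104697+0.000000i  (running Σ = +0.122746+0.167592i)
  m=1: (+0.044696-0.066728i) × (-0.235751+0.034905i) = -0.008208+0.017291i  (running Σ = +0.114538+0.184884i)
  m=2: (-0.120313-0.292346i) × (+0.246656-0.074677i) = -0.051508-0.063124i  (running Σ = +0.063030+0.121759i)
  m=3: (+0.074833+0.015152i) × (+0.415051-0.195894i) = +0.034028-0.008371i  (running Σ = +0.097058+0.113389i)
  m=4: (+0.248334-0.246079i) × (+0.270931-0.180608i) = +0.022838-0.111521i  (running Σ = +0.119895+0.001867i)
  m=5: (+0.012441+0.064466i) × (+0.100581-0.090914i) = +0.007112+0.005353i  (running Σ = +0.127008+0.007220i)
  m=6: (+0.442968+0.187044i) × (+0.020575-0.024988i) = +0.013788-0.007220i  (running Σ = +0.140795-0.000000i)
Total Σ_m = +0.140795-0.000000i. Multiply by 0.966644: +0.136099-0.000000i. P_6(cos γ) = 0.136099

Legendre polynomial (addition theorem), +0.136099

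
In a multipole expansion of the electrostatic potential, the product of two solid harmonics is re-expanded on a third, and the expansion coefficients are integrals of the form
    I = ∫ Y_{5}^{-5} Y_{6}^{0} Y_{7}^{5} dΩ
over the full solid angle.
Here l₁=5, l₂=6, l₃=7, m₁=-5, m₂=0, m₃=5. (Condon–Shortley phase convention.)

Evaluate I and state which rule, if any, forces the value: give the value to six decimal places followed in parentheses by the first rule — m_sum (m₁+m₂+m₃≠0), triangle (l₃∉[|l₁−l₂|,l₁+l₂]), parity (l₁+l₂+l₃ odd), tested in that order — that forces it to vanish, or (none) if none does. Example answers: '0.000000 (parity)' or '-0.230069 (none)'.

Checks pass: Σm=0; 18 even; l₃=7∈[1,11].
(2·5+1)(2·6+1)(2·7+1) = 2145
Δ: 4! 6! 8! / 19! → 1/174594420
sum: t=0:+1/4147200 t=1:−1/207360 t=2:+1/82944 t=3:−1/207360 t=4:+1/4147200 = 1/345600
3j²(5 6 7; 0 0 0) = Δ·Π!·Σ² = 420/46189  (sign -1)
sum: t=4:+1/24883200 = 1/24883200
3j²(5 6 7; -5 0 5) = Δ·Π!·Σ² = 70/4199  (sign +1)
combine: 4πI² = 2145·420/46189·70/4199 = 441000/1356277
take √, sign -1: I = -0.16085707
No selection rule forces the value: the integral is nonzero (none).

-0.160857 (none)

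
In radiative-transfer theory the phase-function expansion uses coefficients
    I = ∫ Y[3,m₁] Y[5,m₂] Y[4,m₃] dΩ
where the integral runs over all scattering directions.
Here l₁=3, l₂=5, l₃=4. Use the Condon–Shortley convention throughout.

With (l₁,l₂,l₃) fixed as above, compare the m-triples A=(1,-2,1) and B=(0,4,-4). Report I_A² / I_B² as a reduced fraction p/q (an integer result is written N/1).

32/63

Same 3,5,4: normalisation and zero-m 3j drop out of the ratio.
A: Δ: 4! 2! 6! / 13! → 1/180180; sum: t=0:+1/1728 t=1:−1/288 t=2:+1/960 = -1/540; 3j²(3 5 4; 1 -2 1) = Δ·Π!·Σ² = 128/6435  (sign +1)
B: Δ: 4! 2! 6! / 13! → 1/180180; sum: t=3:−1/8640 = -1/8640; 3j²(3 5 4; 0 4 -4) = Δ·Π!·Σ² = 28/715  (sign -1)
I_A²/I_B² = (128/6435)/(28/715) = 32/63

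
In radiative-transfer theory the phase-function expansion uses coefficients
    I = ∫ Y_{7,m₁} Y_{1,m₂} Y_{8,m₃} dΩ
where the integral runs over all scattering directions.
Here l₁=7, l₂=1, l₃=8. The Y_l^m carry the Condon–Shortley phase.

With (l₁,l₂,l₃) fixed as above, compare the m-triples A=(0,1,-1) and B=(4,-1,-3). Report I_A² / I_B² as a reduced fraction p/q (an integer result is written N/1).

18/5

Shared (l₁,l₂,l₃)=(7,1,8): N and (l;000)² cancel in I_A²/I_B².
A: Δ = 0!·14!·2!/17! = 1/2040; Racah Σ t=0..0: t=0:+1/50803200 = 1/50803200; ⇒ 3j(7 1 8; 0 1 -1)² = 3/170, sgn -1
B: Δ = 0!·14!·2!/17! = 1/2040; Racah Σ t=0..0: t=0:+1/479001600 = 1/479001600; ⇒ 3j(7 1 8; 4 -1 -3)² = 1/204, sgn -1
I_A²/I_B² = (3/170)/(1/204) = 18/5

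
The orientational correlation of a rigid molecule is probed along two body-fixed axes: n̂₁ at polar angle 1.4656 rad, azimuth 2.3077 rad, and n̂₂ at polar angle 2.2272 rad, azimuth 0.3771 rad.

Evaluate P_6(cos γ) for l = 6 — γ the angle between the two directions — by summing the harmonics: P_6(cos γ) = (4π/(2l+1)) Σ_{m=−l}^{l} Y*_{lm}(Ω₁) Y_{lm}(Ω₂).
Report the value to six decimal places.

0.207901

Summing Y*_{l m}(θ₁,φ₁)·Y_{l m}(θ₂,φ₂) over m ∈ [−6, 6]; prefactor 4π/(2·6+1) = 0.966644:
  term(m=-6) = +0.030950-0.046422i   from Y*(Ω₁)=+0.134053+0.447640i, Y(Ω₂)=-0.076169-0.091950i
  term(m=-5) = +0.053046+0.012321i   from Y*(Ω₁)=+0.088301-0.146336i, Y(Ω₂)=+0.098628+0.302983i
  term(m=-4) = -0.017506-0.132276i   from Y*(Ω₁)=+0.300885-0.059108i, Y(Ω₂)=+0.027134-0.434294i
  term(m=-3) = +0.037008-0.019805i   from Y*(Ω₁)=-0.155336-0.115634i, Y(Ω₂)=-0.092224+0.196153i
  term(m=-2) = +0.044931+0.039376i   from Y*(Ω₁)=-0.025126-0.258252i, Y(Ω₂)=-0.167811+0.157654i
  term(m=-1) = -0.022496+0.059801i   from Y*(Ω₁)=-0.135098+0.148881i, Y(Ω₂)=+0.295481-0.117026i
  term(m=+0) = -0.036790-0.000000i   from Y*(Ω₁)=-0.246668-0.000000i, Y(Ω₂)=+0.149146+0.000000i
  term(m=+1) = -0.022496-0.059801i   from Y*(Ω₁)=+0.135098+0.148881i, Y(Ω₂)=-0.295481-0.117026i
  term(m=+2) = +0.044931-0.039376i   from Y*(Ω₁)=-0.025126+0.258252i, Y(Ω₂)=-0.167811-0.157654i
  term(m=+3) = +0.037008+0.019805i   from Y*(Ω₁)=+0.155336-0.115634i, Y(Ω₂)=+0.092224+0.196153i
  term(m=+4) = -0.017506+0.132276i   from Y*(Ω₁)=+0.300885+0.059108i, Y(Ω₂)=+0.027134+0.434294i
  term(m=+5) = +0.053046-0.012321i   from Y*(Ω₁)=-0.088301-0.146336i, Y(Ω₂)=-0.098628+0.302983i
  term(m=+6) = +0.030950+0.046422i   from Y*(Ω₁)=+0.134053-0.447640i, Y(Ω₂)=-0.076169+0.091950i
Total Σ_m = +0.215075+0.000000i. Multiply by 0.966644: +0.207901+0.000000i. P_6(cos γ) = 0.207901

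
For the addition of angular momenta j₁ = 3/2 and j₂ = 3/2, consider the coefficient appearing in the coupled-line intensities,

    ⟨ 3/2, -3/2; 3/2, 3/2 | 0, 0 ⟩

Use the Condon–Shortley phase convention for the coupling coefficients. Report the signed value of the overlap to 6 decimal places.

−√(1/4) = -0.500000

√[1·3!0!0!/4! · 0!3!3!0!0!0!] = √(9)
  +(−1)^3/∏(3,0,0,0,0,0)! = -1/6  (running -1/6)
⟨..|..⟩ = √(9)·(-1/6) = -0.500000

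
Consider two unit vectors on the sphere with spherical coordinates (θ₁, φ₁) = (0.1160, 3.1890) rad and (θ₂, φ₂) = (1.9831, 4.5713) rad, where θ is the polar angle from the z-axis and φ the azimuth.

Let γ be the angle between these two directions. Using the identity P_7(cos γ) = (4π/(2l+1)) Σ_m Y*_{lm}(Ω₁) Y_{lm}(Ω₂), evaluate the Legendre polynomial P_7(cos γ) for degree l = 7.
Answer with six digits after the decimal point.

Term-by-term m-sum for l=7 (normalisation 4π/15 = 0.837758):
  m=-7: Y*=(-0.000000, -0.000000)  Y=(0.226192, -0.149222)  product (-0.000000, 0.000000)
  m=-6: Y*=(0.000004, 0.000001)  Y=(0.293828, 0.332145)  product (0.000001, 0.000002)
  m=-5: Y*=(-0.000088, -0.000021)  Y=(-0.167028, 0.196125)  product (0.000019, -0.000014)
  m=-4: Y*=(0.001262, 0.000242)  Y=(0.159760, 0.101134)  product (0.000177, 0.000166)
  m=-3: Y*=(-0.013088, -0.001874)  Y=(-0.136677, 0.303391)  product (0.002357, -0.003715)
  m=-2: Y*=(0.094645, 0.009001)  Y=(0.051748, 0.015003)  product (0.004763, 0.001886)
  m=-1: Y*=(-0.430915, -0.020444)  Y=(-0.046830, 0.329713)  product (0.026920, -0.141121)
  m=+0: Y*=(0.896114, -0.000000)  Y=(0.013980, 0.000000)  product (0.012528, 0.000000)
  m=+1: Y*=(0.430915, -0.020444)  Y=(0.046830, 0.329713)  product (0.026920, 0.141121)
  m=+2: Y*=(0.094645, -0.009001)  Y=(0.051748, -0.015003)  product (0.004763, -0.001886)
  m=+3: Y*=(0.013088, -0.001874)  Y=(0.136677, 0.303391)  product (0.002357, 0.003715)
  m=+4: Y*=(0.001262, -0.000242)  Y=(0.159760, -0.101134)  product (0.000177, -0.000166)
  m=+5: Y*=(0.000088, -0.000021)  Y=(0.167028, 0.196125)  product (0.000019, 0.000014)
  m=+6: Y*=(0.000004, -0.000001)  Y=(0.293828, -0.332145)  product (0.000001, -0.000002)
  m=+7: Y*=(0.000000, -0.000000)  Y=(-0.226192, -0.149222)  product (-0.000000, -0.000000)
Σ over m = (0.081002, 0.000000); ×(4π/15) → (0.067860, 0.000000). Real part: 0.067860

0.067860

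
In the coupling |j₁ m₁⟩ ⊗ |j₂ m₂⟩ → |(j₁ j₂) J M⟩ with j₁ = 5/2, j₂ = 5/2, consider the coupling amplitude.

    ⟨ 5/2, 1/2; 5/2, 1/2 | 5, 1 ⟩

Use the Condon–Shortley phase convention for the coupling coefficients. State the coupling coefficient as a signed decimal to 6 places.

+√(10/21) = +0.690066

√[11·0!5!5!/11! · 3!2!3!2!6!4!] = √(69120/7)
  +(−1)^0/∏(0,0,2,3,3,2)! = 1/144  (running 1/144)
⟨..|..⟩ = √(69120/7)·(1/144) = +0.690066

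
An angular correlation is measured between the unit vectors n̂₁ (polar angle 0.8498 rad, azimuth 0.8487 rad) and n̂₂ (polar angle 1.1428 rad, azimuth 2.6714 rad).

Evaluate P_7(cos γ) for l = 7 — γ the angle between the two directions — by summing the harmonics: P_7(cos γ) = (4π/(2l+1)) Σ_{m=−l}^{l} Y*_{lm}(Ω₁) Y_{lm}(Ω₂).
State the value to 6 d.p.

-0.205331

Addition theorem: P_7(cos γ) = (4π/15) Σ_m Y*_{lm}(Ω₁) Y_{lm}(Ω₂), m = −7…7:
  [-7]  conj(Y_{7,-7})(Ω₁) = +0.063552-0.022644i ; Y_{7,-7}(Ω₂) = +0.255114+0.038493i ; Δ = +0.017085-0.003331i
  [-6]  conj(Y_{7,-6})(Ω₁) = +0.082249-0.206037i ; Y_{7,-6}(Ω₂) = -0.417976+0.138716i ; Δ = -0.005797+0.097528i
  [-5]  conj(Y_{7,-5})(Ω₁) = -0.184973-0.365149i ; Y_{7,-5}(Ω₂) = +0.199407-0.201504i ; Δ = -0.110464-0.035540i
  [-4]  conj(Y_{7,-4})(Ω₁) = -0.397910-0.102964i ; Y_{7,-4}(Ω₂) = +0.048414-0.151152i ; Δ = -0.034827+0.055160i
  [-3]  conj(Y_{7,-3})(Ω₁) = -0.054134+0.036678i ; Y_{7,-3}(Ω₂) = +0.054840+0.339349i ; Δ = -0.015415-0.016359i
  [-2]  conj(Y_{7,-2})(Ω₁) = +0.042527-0.334109i ; Y_{7,-2}(Ω₂) = +0.009328+0.012782i ; Δ = +0.004667-0.002573i
  [-1]  conj(Y_{7,-1})(Ω₁) = -0.148082-0.168125i ; Y_{7,-1}(Ω₂) = -0.298383-0.151641i ; Δ = +0.018690+0.072621i
  [+0]  conj(Y_{7,0})(Ω₁) = +0.278113-0.000000i ; Y_{7,0}(Ω₂) = +0.025270+0.000000i ; Δ = +0.007028+0.000000i
  [+1]  conj(Y_{7,1})(Ω₁) = +0.148082-0.168125i ; Y_{7,1}(Ω₂) = +0.298383-0.151641i ; Δ = +0.018690-0.072621i
  [+2]  conj(Y_{7,2})(Ω₁) = +0.042527+0.334109i ; Y_{7,2}(Ω₂) = +0.009328-0.012782i ; Δ = +0.004667+0.002573i
  [+3]  conj(Y_{7,3})(Ω₁) = +0.054134+0.036678i ; Y_{7,3}(Ω₂) = -0.054840+0.339349i ; Δ = -0.015415+0.016359i
  [+4]  conj(Y_{7,4})(Ω₁) = -0.397910+0.102964i ; Y_{7,4}(Ω₂) = +0.048414+0.151152i ; Δ = -0.034827-0.055160i
  [+5]  conj(Y_{7,5})(Ω₁) = +0.184973-0.365149i ; Y_{7,5}(Ω₂) = -0.199407-0.201504i ; Δ = -0.110464+0.035540i
  [+6]  conj(Y_{7,6})(Ω₁) = +0.082249+0.206037i ; Y_{7,6}(Ω₂) = -0.417976-0.138716i ; Δ = -0.005797-0.097528i
  [+7]  conj(Y_{7,7})(Ω₁) = -0.063552-0.022644i ; Y_{7,7}(Ω₂) = -0.255114+0.038493i ; Δ = +0.017085+0.003331i
Accumulated sum -0.245095-0.000000i; after 4π/(2l+1) scaling, -0.205331-0.000000i ⇒ P_7 = -0.205331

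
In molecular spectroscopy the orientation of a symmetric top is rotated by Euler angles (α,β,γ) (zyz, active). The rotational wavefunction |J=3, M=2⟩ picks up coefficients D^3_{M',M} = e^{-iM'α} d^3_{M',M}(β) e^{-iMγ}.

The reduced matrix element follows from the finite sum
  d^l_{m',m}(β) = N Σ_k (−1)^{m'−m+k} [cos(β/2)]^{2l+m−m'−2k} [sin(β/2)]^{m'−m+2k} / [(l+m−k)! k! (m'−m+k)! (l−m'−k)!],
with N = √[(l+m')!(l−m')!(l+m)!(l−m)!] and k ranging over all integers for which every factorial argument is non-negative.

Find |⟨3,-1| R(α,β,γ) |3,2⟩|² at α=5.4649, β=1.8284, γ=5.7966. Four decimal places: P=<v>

P=0.0128

D^3_{-1,2}(5.4649,1.8284,5.7966) = e^{-i·-1·5.4649}·d^3_{-1,2}(1.8284)·e^{-i·2·5.7966}. Compute d first:
c=cos(1.828400/2)=0.610424, s=sin(1.828400/2)=0.792075; N=√[2·24·120·1]=75.894664
k∈{3,4} keeps every argument non-negative
  k=3: (−1)^0·75.8947/(12)·0.6104^3·0.7921^3 = +0.714865
  k=4: (−1)^1·75.8947/(24)·0.6104^1·0.7921^5 = -0.601814
d^3_{-1,2}(1.8284) = +0.714865 -0.601814 = +0.113051
|D^3_{-1,2}|² = |d^3_{-1,2}(β)|² = (+0.113051)² = 0.012781 (the z-rotation phases have unit modulus)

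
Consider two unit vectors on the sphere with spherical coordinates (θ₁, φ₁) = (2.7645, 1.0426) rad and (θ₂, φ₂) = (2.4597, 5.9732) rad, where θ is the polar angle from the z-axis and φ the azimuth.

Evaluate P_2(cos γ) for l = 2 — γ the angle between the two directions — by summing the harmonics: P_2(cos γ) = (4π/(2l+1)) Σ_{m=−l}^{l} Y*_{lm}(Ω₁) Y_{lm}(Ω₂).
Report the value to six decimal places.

Summing Y*_{l m}(θ₁,φ₁)·Y_{l m}(θ₂,φ₂) over m ∈ [−2, 2]; prefactor 4π/(2·2+1) = 2.513274:
  m=-2: (-0.025768, 0.045595) × (0.124885, 0.089151) = (-0.007283, 0.003397)  (running Σ = (-0.007283, 0.003397))
  m=-1: (-0.133292, -0.228436) × (-0.360010, -0.115315) = (0.021644, 0.097610)  (running Σ = (0.014361, 0.101007))
  m=0: (0.502496, -0.000000) × (0.254932, 0.000000) = (0.128102, 0.000000)  (running Σ = (0.142464, 0.101007))
  m=1: (0.133292, -0.228436) × (0.360010, -0.115315) = (0.021644, -0.097610)  (running Σ = (0.164108, 0.003397))
  m=2: (-0.025768, -0.045595) × (0.124885, -0.089151) = (-0.007283, -0.003397)  (running Σ = (0.156825, 0.000000))
Total Σ_m = (0.156825, 0.000000). Multiply by 2.513274: (0.394144, 0.000000). P_2(cos γ) = 0.394144

0.394144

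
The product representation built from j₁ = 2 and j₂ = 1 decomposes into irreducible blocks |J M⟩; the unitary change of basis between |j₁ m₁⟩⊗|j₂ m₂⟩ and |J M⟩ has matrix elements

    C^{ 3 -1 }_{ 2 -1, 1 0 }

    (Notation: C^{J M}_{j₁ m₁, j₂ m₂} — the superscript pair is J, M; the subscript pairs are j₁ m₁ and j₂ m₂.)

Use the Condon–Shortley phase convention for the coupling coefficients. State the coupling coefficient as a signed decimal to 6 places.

j₁+j₂−J=0  J+j₁−j₂=4  J−j₁+j₂=2  j₁+j₂+J+1=7
(j₁±m₁, j₂±m₂, J±M) = (1,3,1,1,2,4)
P² = 96/5
sum k=0..0:
  [0] +1/6 = 1/6
S = 1/6
C² = P²·S² = 8/15 ; C = +0.730297

+√(8/15) = +0.730297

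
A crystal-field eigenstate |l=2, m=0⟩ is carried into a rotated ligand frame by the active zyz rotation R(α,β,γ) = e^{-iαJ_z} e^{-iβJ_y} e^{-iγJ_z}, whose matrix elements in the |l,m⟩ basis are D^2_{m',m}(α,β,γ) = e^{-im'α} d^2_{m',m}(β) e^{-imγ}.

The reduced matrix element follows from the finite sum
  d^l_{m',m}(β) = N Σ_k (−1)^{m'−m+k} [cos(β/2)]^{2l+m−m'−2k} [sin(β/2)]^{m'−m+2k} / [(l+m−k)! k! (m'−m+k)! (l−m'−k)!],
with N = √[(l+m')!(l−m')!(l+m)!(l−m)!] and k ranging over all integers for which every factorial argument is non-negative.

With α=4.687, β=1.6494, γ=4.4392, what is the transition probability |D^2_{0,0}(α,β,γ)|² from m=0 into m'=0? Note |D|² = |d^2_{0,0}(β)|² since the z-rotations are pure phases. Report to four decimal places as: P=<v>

P=0.2408

D^2_{0,0}(4.6870,1.6494,4.4392) = e^{-i·0·4.6870}·d^2_{0,0}(1.6494)·e^{-i·0·4.4392}. Compute d first:
With c≡cos(β/2)=0.678777 and s≡sin(β/2)=0.734344, N=[2·2·2·2]^{1/2}=4.000000
k∈{0,1,2} keeps every argument non-negative
  k=0: (−1)^0·4.0000/(4)·0.6788^4·0.7343^0 = +0.212280
  k=1: (−1)^1·4.0000/(1)·0.6788^2·0.7343^2 = -0.993834
  k=2: (−1)^2·4.0000/(4)·0.6788^0·0.7343^4 = +0.290803
d^2_{0,0}(1.6494) = +0.212280 -0.993834 +0.290803 = -0.490751
|D^2_{0,0}|² = |d^2_{0,0}(β)|² = (-0.490751)² = 0.240837 (the z-rotation phases have unit modulus)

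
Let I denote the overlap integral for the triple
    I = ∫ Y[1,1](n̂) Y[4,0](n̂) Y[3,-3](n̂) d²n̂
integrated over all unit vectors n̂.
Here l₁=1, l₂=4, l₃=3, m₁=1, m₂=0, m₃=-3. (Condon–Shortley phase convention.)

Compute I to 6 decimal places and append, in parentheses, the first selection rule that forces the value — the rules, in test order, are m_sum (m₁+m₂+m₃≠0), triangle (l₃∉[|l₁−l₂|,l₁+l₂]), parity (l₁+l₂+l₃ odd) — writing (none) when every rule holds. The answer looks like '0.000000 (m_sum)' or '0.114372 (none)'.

0.000000 (m_sum)

m-sum = 1 + 0 − 3 = -2 ≠ 0 ⇒ I = 0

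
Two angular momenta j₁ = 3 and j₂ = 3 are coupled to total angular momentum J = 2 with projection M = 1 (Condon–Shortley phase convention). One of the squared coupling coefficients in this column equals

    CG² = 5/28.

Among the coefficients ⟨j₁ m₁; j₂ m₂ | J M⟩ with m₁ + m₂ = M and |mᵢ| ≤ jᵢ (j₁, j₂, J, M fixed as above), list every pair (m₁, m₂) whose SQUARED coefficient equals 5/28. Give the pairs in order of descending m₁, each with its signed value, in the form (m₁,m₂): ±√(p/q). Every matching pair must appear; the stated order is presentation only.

(2,-1): −√(5/28); (-1,2): −√(5/28)

Admissible pairs with m₁+m₂ = M = 1: (-2,3), (-1,2), (0,1), (1,0), (2,-1), (3,-2)
  (m₁,m₂)=(3,-2): CG² = 25/84, CG = +√(25/84)
  (m₁,m₂)=(2,-1): CG² = 5/28, CG = −√(5/28)   ← matches the target
  (m₁,m₂)=(1,0): CG² = 1/42, CG = +√(1/42)
  (m₁,m₂)=(0,1): CG² = 1/42, CG = +√(1/42)
  (m₁,m₂)=(-1,2): CG² = 5/28, CG = −√(5/28)   ← matches the target
  (m₁,m₂)=(-2,3): CG² = 25/84, CG = +√(25/84)
Pairs with CG² = 5/28: (2,-1): −√(5/28); (-1,2): −√(5/28)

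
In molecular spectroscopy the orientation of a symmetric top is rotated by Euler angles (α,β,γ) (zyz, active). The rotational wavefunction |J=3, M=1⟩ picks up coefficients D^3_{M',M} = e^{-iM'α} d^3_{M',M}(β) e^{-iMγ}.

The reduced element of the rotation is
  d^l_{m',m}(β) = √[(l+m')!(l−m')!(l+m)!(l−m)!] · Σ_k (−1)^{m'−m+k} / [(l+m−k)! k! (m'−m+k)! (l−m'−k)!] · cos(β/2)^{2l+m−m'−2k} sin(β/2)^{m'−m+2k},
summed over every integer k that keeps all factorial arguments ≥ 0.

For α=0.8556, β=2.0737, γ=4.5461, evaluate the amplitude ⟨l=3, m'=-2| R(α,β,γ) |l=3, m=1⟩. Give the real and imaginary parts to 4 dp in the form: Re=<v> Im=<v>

D^3_{-2,1}(0.8556,2.0737,4.5461) = e^{-i·-2·0.8556}·d^3_{-2,1}(2.0737)·e^{-i·1·4.5461}. Compute d first:
With c≡cos(β/2)=0.508934 and s≡sin(β/2)=0.860805, N=[1·120·24·2]^{1/2}=75.894664
k∈{3,4} keeps every argument non-negative
  k=3: (−1)^0·75.8947/(12)·0.5089^3·0.8608^3 = +0.531778
  k=4: (−1)^1·75.8947/(24)·0.5089^1·0.8608^5 = -0.760653
d^3_{-2,1}(2.0737) = +0.531778 -0.760653 = -0.228875
D = (-0.139943+0.990160i)·(-0.228875)·(-0.165524+0.986206i) = +0.218195+0.069099i

Re=0.2182 Im=0.0691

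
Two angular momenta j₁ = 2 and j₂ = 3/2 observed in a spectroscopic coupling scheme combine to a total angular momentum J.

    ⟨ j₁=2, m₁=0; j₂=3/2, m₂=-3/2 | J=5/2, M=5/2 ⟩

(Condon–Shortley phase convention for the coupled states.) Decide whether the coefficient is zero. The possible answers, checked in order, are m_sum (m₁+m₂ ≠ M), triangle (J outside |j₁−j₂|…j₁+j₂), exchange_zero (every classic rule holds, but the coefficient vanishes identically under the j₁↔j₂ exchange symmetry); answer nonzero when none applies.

m-sum: m₁+m₂ = 0+(-3/2) = -3/2, M = 5/2  ✗ ⇒ coefficient is 0

m_sum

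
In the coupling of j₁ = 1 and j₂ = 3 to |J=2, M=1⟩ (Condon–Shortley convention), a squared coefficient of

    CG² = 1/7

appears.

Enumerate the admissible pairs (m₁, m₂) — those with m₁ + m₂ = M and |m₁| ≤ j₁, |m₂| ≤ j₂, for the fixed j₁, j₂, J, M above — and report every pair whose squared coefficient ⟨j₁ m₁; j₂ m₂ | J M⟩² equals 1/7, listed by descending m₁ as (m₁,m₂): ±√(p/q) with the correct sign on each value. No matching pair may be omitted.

Admissible pairs with m₁+m₂ = M = 1: (-1,2), (0,1), (1,0)
  (m₁,m₂)=(1,0): CG² = 1/7, CG = +√(1/7)   ← matches the target
  (m₁,m₂)=(0,1): CG² = 8/21, CG = −√(8/21)
  (m₁,m₂)=(-1,2): CG² = 10/21, CG = +√(10/21)
Pairs with CG² = 1/7: (1,0): +√(1/7)

(1,0): +√(1/7)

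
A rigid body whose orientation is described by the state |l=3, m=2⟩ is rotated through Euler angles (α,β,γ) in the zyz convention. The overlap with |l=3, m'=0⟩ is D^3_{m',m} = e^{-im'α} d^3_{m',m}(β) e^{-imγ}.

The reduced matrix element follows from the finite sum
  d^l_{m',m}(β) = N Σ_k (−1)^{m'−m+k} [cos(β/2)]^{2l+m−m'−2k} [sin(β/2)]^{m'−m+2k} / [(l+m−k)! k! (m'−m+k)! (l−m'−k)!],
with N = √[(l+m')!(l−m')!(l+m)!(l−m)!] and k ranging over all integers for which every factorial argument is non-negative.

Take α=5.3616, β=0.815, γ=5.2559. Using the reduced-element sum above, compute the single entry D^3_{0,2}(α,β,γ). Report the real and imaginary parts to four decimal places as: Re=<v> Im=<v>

Re=-0.2313 Im=0.4403

D^3_{0,2}(5.3616,0.8150,5.2559) = e^{-i·0·5.3616}·d^3_{0,2}(0.8150)·e^{-i·2·5.2559}. Compute d first:
With c≡cos(β/2)=0.918114 and s≡sin(β/2)=0.396315, N=[6·6·120·1]^{1/2}=65.726707
Admissible k: 2..3 (factorial args all ≥0)
  k=2: (−1)^0·65.7267/(12)·0.9181^4·0.3963^2 = +0.611265
  k=3: (−1)^1·65.7267/(12)·0.9181^2·0.3963^4 = -0.113898
d^3_{0,2}(0.8150) = +0.611265 -0.113898 = +0.497367
Attach z-rotation phases: D = e^{-i(0)(5.3616)}·(+0.497367)·e^{-i(2)(5.2559)} = -0.231337+0.440292i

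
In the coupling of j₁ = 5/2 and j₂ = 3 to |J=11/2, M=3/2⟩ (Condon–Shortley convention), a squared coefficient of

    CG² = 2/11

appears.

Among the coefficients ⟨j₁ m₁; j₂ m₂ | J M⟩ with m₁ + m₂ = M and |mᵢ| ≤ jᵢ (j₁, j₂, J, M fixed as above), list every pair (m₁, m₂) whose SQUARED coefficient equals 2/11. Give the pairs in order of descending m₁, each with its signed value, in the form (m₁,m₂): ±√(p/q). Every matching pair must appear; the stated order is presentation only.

Admissible pairs with m₁+m₂ = M = 3/2: (-3/2,3), (-1/2,2), (1/2,1), (3/2,0), (5/2,-1)
  (m₁,m₂)=(5/2,-1): CG² = 1/22, CG = +√(1/22)
  (m₁,m₂)=(3/2,0): CG² = 10/33, CG = +√(10/33)
  (m₁,m₂)=(1/2,1): CG² = 5/11, CG = +√(5/11)
  (m₁,m₂)=(-1/2,2): CG² = 2/11, CG = +√(2/11)   ← matches the target
  (m₁,m₂)=(-3/2,3): CG² = 1/66, CG = +√(1/66)
Pairs with CG² = 2/11: (-1/2,2): +√(2/11)

(-1/2,2): +√(2/11)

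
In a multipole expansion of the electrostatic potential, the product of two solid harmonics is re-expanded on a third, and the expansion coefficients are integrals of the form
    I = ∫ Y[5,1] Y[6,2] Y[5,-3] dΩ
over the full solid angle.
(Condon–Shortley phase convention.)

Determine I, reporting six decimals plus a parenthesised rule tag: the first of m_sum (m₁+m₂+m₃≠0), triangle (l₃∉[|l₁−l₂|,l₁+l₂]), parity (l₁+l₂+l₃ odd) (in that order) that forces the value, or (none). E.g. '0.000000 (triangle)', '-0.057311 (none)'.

-0.106727 (none)

Rules hold: Σm=0, L=16 even, 1≤5≤11.
N = 11·13·11 = 1573
Δ = 6!·4!·6!/17! = 1/28588560
Racah Σ t=1..5: t=1:−1/345600 t=2:+1/13824 t=3:−1/5184 t=4:+1/13824 t=5:−1/345600 = -7/129600
⇒ 3j(5 6 5; 0 0 0)² = 80/7293, sgn +1
Racah Σ t=2..4: t=2:+1/138240 t=3:−1/25920 t=4:+1/55296 = -11/829440
⇒ 3j(5 6 5; 1 2 -3)² = 11/1326, sgn -1
4πI² = N·(3j₀)²·(3jₘ)² = 4840/33813
I = -1·√(0.14314/4π) = -0.10672739
No selection rule forces the value: the integral is nonzero (none).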